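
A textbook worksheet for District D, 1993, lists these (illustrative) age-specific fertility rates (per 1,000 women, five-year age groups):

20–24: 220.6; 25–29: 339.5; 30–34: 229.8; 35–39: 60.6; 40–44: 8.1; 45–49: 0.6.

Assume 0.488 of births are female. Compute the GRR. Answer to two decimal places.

2.10

Proportion female at birth = 0.488.
Sum of ASFRs = 220.6 + 339.5 + 229.8 + 60.6 + 8.1 + 0.6 = 859.2
TFR = 5 × 859.2 / 1000 = 4.296
GRR = 0.488 × 4.296 = 2.09645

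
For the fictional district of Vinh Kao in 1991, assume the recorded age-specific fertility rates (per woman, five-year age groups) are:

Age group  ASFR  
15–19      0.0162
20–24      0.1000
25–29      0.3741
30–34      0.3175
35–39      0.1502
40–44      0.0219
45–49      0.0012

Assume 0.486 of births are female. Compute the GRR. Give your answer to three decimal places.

2.384

Proportion female at birth = 0.486.
Sum of ASFRs = 0.0162 + 0.1000 + 0.3741 + 0.3175 + 0.1502 + 0.0219 + 0.0012 = 0.9811
TFR = 5 × 0.9811 = 4.9055
GRR = 0.486 × 4.9055 = 2.38407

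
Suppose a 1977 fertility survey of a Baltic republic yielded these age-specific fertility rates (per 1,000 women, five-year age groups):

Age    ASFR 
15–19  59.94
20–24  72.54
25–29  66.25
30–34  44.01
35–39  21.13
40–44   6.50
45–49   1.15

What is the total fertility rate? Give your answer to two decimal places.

1.36

Sum of ASFRs = 59.94 + 72.54 + 66.25 + 44.01 + 21.13 + 6.50 + 1.15 = 271.52
TFR = 5 × 271.52 / 1000 = 1.3576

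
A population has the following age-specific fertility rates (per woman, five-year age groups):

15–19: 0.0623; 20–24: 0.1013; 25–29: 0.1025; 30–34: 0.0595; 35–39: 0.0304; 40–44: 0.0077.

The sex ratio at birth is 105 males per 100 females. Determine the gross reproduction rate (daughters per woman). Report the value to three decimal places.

Proportion female at birth = 100 / (100 + 105) = 0.48780.
Sum of ASFRs = 0.0623 + 0.1013 + 0.1025 + 0.0595 + 0.0304 + 0.0077 = 0.3637
TFR = 5 × 0.3637 = 1.8185
GRR = 0.48780 × 1.8185 = 0.88706

0.887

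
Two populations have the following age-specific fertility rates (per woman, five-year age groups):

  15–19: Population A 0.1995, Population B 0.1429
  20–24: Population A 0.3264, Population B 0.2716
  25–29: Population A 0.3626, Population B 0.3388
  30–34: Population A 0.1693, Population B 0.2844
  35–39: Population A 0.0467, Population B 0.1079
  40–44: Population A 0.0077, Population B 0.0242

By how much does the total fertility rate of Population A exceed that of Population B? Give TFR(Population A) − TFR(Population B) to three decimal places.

-0.288

Population A:
  Sum of ASFRs = 0.1995 + 0.3264 + 0.3626 + 0.1693 + 0.0467 + 0.0077 = 1.1122
  TFR = 5 × 1.1122 = 5.561
Population B:
  Sum of ASFRs = 0.1429 + 0.2716 + 0.3388 + 0.2844 + 0.1079 + 0.0242 = 1.1698
  TFR = 5 × 1.1698 = 5.849
Difference = 5.561 − 5.849 = -0.288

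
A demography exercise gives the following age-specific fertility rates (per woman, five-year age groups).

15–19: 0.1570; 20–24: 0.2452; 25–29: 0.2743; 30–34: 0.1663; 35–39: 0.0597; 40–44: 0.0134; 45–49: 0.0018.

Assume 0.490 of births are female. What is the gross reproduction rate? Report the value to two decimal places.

2.25

Proportion female at birth = 0.490.
Sum of ASFRs = 0.1570 + 0.2452 + 0.2743 + 0.1663 + 0.0597 + 0.0134 + 0.0018 = 0.9177
TFR = 5 × 0.9177 = 4.5885
GRR = 0.490 × 4.5885 = 2.24837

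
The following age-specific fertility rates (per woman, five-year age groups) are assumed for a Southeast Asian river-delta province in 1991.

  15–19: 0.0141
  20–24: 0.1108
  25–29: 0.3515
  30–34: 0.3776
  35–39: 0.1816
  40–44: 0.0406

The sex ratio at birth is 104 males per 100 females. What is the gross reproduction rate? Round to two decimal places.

Proportion female at birth = 100 / (100 + 104) = 0.49020.
Sum of ASFRs = 0.0141 + 0.1108 + 0.3515 + 0.3776 + 0.1816 + 0.0406 = 1.0762
TFR = 5 × 1.0762 = 5.381
GRR = 0.49020 × 5.381 = 2.63777

2.64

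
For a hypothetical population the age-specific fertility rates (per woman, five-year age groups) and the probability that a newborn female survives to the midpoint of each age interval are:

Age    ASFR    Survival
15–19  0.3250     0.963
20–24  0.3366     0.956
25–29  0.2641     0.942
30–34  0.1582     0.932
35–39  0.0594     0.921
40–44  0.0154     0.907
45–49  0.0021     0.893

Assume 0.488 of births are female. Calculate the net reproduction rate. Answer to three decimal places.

2.688

Proportion female at birth = 0.488.
Per-age-group product (5 × ASFR × survival probability):
  15–19: 5 × 0.3250 × 0.963 = 1.56488
  20–24: 5 × 0.3366 × 0.956 = 1.60895
  25–29: 5 × 0.2641 × 0.942 = 1.24391
  30–34: 5 × 0.1582 × 0.932 = 0.73721
  35–39: 5 × 0.0594 × 0.921 = 0.27354
  40–44: 5 × 0.0154 × 0.907 = 0.06984
  45–49: 5 × 0.0021 × 0.893 = 0.00938
Sum = 5.50771
NRR = 0.488 × 5.50771 = 2.68776
NRR > 1, so each generation more than replaces itself.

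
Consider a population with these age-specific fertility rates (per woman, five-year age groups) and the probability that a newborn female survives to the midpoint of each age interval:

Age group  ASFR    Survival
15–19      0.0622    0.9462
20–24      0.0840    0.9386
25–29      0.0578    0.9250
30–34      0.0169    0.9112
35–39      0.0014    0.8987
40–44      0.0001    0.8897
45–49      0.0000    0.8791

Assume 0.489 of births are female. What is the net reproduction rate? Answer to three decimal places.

0.508

Proportion female at birth = 0.489.
Per-age-group product (5 × ASFR × survival probability):
  15–19: 5 × 0.0622 × 0.9462 = 0.29427
  20–24: 5 × 0.0840 × 0.9386 = 0.39421
  25–29: 5 × 0.0578 × 0.9250 = 0.26733
  30–34: 5 × 0.0169 × 0.9112 = 0.07700
  35–39: 5 × 0.0014 × 0.8987 = 0.00629
  40–44: 5 × 0.0001 × 0.8897 = 0.00044
  45–49: 5 × 0.0000 × 0.8791 = 0.00000
Sum = 1.03954
NRR = 0.489 × 1.03954 = 0.50834
An NRR under 1 implies long-run decline under these rates.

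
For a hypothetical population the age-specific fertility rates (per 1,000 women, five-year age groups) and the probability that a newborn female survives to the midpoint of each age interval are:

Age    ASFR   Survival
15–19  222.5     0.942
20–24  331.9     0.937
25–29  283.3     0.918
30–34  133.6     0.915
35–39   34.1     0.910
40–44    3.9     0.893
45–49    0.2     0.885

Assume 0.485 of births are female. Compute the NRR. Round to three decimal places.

Proportion female at birth = 0.485.
Survival-weighted fertility by age (5·fₓ·Sₓ):
  15–19: 5 × 222.5/1000 × 0.942 = 1.04798
  20–24: 5 × 331.9/1000 × 0.937 = 1.55495
  25–29: 5 × 283.3/1000 × 0.918 = 1.30035
  30–34: 5 × 133.6/1000 × 0.915 = 0.61122
  35–39: 5 × 34.1/1000 × 0.910 = 0.15516
  40–44: 5 × 3.9/1000 × 0.893 = 0.01741
  45–49: 5 × 0.2/1000 × 0.885 = 0.00089
Sum = 4.68796
NRR = 0.485 × 4.68796 = 2.27366
With NRR above 1 the population is above replacement fertility.

2.274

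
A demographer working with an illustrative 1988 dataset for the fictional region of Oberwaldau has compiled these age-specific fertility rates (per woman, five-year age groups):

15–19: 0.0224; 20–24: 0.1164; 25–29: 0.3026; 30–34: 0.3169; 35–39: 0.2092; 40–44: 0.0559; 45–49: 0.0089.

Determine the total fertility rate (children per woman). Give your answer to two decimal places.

Sum of ASFRs = 0.0224 + 0.1164 + 0.3026 + 0.3169 + 0.2092 + 0.0559 + 0.0089 = 1.0323
TFR = 5 × 1.0323 = 5.1615

5.16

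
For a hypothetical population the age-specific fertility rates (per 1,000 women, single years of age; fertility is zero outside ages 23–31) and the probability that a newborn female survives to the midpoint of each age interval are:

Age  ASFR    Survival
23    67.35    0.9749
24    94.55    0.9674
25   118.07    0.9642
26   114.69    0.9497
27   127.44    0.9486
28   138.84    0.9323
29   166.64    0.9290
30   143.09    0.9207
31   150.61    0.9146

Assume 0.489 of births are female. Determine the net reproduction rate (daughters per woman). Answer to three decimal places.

0.516

Proportion female at birth = 0.489.
Each age group contributes 1 × ASFR × survival:
  23: 1 × 67.35/1000 × 0.9749 = 0.06566
  24: 1 × 94.55/1000 × 0.9674 = 0.09147
  25: 1 × 118.07/1000 × 0.9642 = 0.11384
  26: 1 × 114.69/1000 × 0.9497 = 0.10892
  27: 1 × 127.44/1000 × 0.9486 = 0.12089
  28: 1 × 138.84/1000 × 0.9323 = 0.12944
  29: 1 × 166.64/1000 × 0.9290 = 0.15481
  30: 1 × 143.09/1000 × 0.9207 = 0.13174
  31: 1 × 150.61/1000 × 0.9146 = 0.13775
Sum = 1.05452
NRR = 0.489 × 1.05452 = 0.51566
With NRR below 1 the population is below replacement fertility.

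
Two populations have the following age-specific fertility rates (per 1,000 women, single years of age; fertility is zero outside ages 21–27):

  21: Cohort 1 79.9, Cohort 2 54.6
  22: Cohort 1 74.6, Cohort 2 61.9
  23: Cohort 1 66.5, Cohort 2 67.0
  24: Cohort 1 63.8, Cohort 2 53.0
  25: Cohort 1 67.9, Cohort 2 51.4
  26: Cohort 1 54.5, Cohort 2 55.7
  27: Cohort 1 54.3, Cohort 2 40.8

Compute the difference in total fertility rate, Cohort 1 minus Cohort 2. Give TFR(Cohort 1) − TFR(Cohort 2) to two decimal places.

Cohort 1:
  Sum of ASFRs = 79.9 + 74.6 + 66.5 + 63.8 + 67.9 + 54.5 + 54.3 = 461.5
  TFR = 461.5 / 1000 = 0.4615
Cohort 2:
  Sum of ASFRs = 54.6 + 61.9 + 67.0 + 53.0 + 51.4 + 55.7 + 40.8 = 384.4
  TFR = 384.4 / 1000 = 0.3844
Difference = 0.4615 − 0.3844 = 0.0771

0.08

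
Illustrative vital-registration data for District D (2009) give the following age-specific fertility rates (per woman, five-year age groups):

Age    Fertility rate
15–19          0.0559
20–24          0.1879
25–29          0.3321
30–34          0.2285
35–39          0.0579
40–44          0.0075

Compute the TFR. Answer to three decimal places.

4.349

Sum of ASFRs = 0.0559 + 0.1879 + 0.3321 + 0.2285 + 0.0579 + 0.0075 = 0.8698
TFR = 5 × 0.8698 = 4.349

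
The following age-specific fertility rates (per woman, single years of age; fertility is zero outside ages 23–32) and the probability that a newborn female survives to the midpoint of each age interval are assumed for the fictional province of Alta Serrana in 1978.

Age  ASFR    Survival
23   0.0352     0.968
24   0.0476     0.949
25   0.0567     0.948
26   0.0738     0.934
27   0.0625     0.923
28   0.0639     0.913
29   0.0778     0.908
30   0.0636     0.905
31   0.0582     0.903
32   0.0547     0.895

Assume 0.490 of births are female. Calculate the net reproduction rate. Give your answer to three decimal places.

Proportion female at birth = 0.490.
Survival-weighted fertility by age (1·fₓ·Sₓ):
  23: 1 × 0.0352 × 0.968 = 0.03407
  24: 1 × 0.0476 × 0.949 = 0.04517
  25: 1 × 0.0567 × 0.948 = 0.05375
  26: 1 × 0.0738 × 0.934 = 0.06893
  27: 1 × 0.0625 × 0.923 = 0.05769
  28: 1 × 0.0639 × 0.913 = 0.05834
  29: 1 × 0.0778 × 0.908 = 0.07064
  30: 1 × 0.0636 × 0.905 = 0.05756
  31: 1 × 0.0582 × 0.903 = 0.05255
  32: 1 × 0.0547 × 0.895 = 0.04896
Sum = 0.54766
NRR = 0.490 × 0.54766 = 0.26835

0.268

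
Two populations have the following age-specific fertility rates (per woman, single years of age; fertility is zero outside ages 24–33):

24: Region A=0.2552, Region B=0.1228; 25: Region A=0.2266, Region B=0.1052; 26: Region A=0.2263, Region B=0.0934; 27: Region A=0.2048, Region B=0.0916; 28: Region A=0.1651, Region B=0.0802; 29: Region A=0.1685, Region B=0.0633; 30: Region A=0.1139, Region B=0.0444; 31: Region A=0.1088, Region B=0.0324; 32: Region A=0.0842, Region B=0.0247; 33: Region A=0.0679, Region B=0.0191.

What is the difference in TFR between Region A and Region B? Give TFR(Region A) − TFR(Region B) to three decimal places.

0.944

Region A:
  Sum of ASFRs = 0.2552 + 0.2266 + 0.2263 + 0.2048 + 0.1651 + 0.1685 + 0.1139 + 0.1088 + 0.0842 + 0.0679 = 1.6213
  TFR = 1.6213
Region B:
  Sum of ASFRs = 0.1228 + 0.1052 + 0.0934 + 0.0916 + 0.0802 + 0.0633 + 0.0444 + 0.0324 + 0.0247 + 0.0191 = 0.6771
  TFR = 0.6771
Difference = 1.6213 − 0.6771 = 0.9442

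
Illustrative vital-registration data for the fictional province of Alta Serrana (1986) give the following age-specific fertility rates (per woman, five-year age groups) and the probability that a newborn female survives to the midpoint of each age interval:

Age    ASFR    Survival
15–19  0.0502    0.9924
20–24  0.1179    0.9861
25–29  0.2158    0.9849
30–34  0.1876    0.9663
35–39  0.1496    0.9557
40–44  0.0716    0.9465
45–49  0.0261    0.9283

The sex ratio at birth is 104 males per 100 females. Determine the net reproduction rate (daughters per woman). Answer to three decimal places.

1.948

Proportion female at birth = 100 / (100 + 104) = 0.49020.
Each age group contributes 5 × ASFR × survival:
  15–19: 5 × 0.0502 × 0.9924 = 0.24909
  20–24: 5 × 0.1179 × 0.9861 = 0.58131
  25–29: 5 × 0.2158 × 0.9849 = 1.06271
  30–34: 5 × 0.1876 × 0.9663 = 0.90639
  35–39: 5 × 0.1496 × 0.9557 = 0.71486
  40–44: 5 × 0.0716 × 0.9465 = 0.33885
  45–49: 5 × 0.0261 × 0.9283 = 0.12114
Sum = 3.97435
NRR = 0.49020 × 3.97435 = 1.94823
An NRR exceeding 1 indicates intrinsic growth under these rates.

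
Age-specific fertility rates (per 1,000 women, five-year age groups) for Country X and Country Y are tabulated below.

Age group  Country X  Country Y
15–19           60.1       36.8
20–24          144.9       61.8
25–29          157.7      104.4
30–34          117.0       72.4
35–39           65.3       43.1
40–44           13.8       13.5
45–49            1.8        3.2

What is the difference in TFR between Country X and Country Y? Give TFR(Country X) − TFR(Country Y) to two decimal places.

1.13

Country X:
  Sum of ASFRs = 60.1 + 144.9 + 157.7 + 117.0 + 65.3 + 13.8 + 1.8 = 560.6
  TFR = 5 × 560.6 / 1000 = 2.803
Country Y:
  Sum of ASFRs = 36.8 + 61.8 + 104.4 + 72.4 + 43.1 + 13.5 + 3.2 = 335.2
  TFR = 5 × 335.2 / 1000 = 1.676
Difference = 2.803 − 1.676 = 1.127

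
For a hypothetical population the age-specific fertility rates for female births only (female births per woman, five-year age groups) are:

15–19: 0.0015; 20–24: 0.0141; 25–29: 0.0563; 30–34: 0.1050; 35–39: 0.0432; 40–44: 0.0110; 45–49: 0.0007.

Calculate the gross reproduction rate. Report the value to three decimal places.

1.159

Sum of female ASFRs = 0.0015 + 0.0141 + 0.0563 + 0.1050 + 0.0432 + 0.0110 + 0.0007 = 0.2318
GRR = 5 × 0.2318 = 1.159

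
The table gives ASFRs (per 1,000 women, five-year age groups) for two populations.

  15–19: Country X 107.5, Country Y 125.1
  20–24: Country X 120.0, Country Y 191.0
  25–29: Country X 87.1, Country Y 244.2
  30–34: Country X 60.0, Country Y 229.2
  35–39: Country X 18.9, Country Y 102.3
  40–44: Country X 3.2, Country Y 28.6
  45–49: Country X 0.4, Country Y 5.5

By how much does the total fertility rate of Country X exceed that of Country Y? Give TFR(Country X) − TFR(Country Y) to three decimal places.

Country X:
  Sum of ASFRs = 107.5 + 120.0 + 87.1 + 60.0 + 18.9 + 3.2 + 0.4 = 397.1
  TFR = 5 × 397.1 / 1000 = 1.9855
Country Y:
  Sum of ASFRs = 125.1 + 191.0 + 244.2 + 229.2 + 102.3 + 28.6 + 5.5 = 925.9
  TFR = 5 × 925.9 / 1000 = 4.6295
Difference = 1.9855 − 4.6295 = -2.644

-2.644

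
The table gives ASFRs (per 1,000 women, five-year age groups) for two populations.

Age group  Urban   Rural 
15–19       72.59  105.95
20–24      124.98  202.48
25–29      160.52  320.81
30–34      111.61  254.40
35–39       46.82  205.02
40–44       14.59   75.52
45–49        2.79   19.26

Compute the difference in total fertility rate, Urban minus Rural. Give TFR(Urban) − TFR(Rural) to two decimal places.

-3.25

Urban:
  Sum of ASFRs = 72.59 + 124.98 + 160.52 + 111.61 + 46.82 + 14.59 + 2.79 = 533.90
  TFR = 5 × 533.90 / 1000 = 2.6695
Rural:
  Sum of ASFRs = 105.95 + 202.48 + 320.81 + 254.40 + 205.02 + 75.52 + 19.26 = 1183.44
  TFR = 5 × 1183.44 / 1000 = 5.9172
Difference = 2.6695 − 5.9172 = -3.2477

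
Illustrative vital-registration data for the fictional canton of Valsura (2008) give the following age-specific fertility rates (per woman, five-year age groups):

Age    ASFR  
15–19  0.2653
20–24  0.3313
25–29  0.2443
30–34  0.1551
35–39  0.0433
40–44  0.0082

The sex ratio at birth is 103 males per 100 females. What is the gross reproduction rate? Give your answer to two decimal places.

2.58

Proportion female at birth = 100 / (100 + 103) = 0.49261.
Sum of ASFRs = 0.2653 + 0.3313 + 0.2443 + 0.1551 + 0.0433 + 0.0082 = 1.0475
TFR = 5 × 1.0475 = 5.2375
GRR = 0.49261 × 5.2375 = 2.58004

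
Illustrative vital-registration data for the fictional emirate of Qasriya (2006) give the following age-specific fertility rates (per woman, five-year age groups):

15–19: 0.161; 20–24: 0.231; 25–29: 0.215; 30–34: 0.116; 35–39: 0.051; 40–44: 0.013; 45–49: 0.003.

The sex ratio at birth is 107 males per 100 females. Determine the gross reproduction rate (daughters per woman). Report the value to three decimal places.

Proportion female at birth = 100 / (100 + 107) = 0.48309.
Sum of ASFRs = 0.161 + 0.231 + 0.215 + 0.116 + 0.051 + 0.013 + 0.003 = 0.790
TFR = 5 × 0.790 = 3.95
GRR = 0.48309 × 3.95 = 1.90821

1.908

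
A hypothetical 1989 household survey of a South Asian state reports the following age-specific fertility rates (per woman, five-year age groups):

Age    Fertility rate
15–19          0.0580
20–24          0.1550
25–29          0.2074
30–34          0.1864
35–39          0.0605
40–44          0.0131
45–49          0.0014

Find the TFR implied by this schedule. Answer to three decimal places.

Sum of ASFRs = 0.0580 + 0.1550 + 0.2074 + 0.1864 + 0.0605 + 0.0131 + 0.0014 = 0.6818
TFR = 5 × 0.6818 = 3.409

3.409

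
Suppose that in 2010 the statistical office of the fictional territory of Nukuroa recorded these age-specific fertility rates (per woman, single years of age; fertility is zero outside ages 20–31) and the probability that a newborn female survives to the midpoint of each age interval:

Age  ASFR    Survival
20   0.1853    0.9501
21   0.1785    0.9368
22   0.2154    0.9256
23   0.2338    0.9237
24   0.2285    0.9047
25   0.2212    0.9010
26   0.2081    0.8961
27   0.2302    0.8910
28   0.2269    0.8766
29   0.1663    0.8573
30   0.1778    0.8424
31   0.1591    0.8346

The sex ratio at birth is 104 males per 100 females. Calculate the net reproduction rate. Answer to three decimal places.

1.069

Proportion female at birth = 100 / (100 + 104) = 0.49020.
Per-age-group product (1 × ASFR × survival probability):
  20: 1 × 0.1853 × 0.9501 = 0.17605
  21: 1 × 0.1785 × 0.9368 = 0.16722
  22: 1 × 0.2154 × 0.9256 = 0.19937
  23: 1 × 0.2338 × 0.9237 = 0.21596
  24: 1 × 0.2285 × 0.9047 = 0.20672
  25: 1 × 0.2212 × 0.9010 = 0.19930
  26: 1 × 0.2081 × 0.8961 = 0.18648
  27: 1 × 0.2302 × 0.8910 = 0.20511
  28: 1 × 0.2269 × 0.8766 = 0.19890
  29: 1 × 0.1663 × 0.8573 = 0.14257
  30: 1 × 0.1778 × 0.8424 = 0.14978
  31: 1 × 0.1591 × 0.8346 = 0.13278
Sum = 2.18024
NRR = 0.49020 × 2.18024 = 1.06875
An NRR exceeding 1 indicates intrinsic growth under these rates.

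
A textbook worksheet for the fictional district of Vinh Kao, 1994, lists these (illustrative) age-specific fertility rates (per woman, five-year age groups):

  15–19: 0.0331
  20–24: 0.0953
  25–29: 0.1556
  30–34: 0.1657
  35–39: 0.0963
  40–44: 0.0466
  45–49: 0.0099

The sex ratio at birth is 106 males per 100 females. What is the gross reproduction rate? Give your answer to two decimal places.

Proportion female at birth = 100 / (100 + 106) = 0.48544.
Sum of ASFRs = 0.0331 + 0.0953 + 0.1556 + 0.1657 + 0.0963 + 0.0466 + 0.0099 = 0.6025
TFR = 5 × 0.6025 = 3.0125
GRR = 0.48544 × 3.0125 = 1.46239

1.46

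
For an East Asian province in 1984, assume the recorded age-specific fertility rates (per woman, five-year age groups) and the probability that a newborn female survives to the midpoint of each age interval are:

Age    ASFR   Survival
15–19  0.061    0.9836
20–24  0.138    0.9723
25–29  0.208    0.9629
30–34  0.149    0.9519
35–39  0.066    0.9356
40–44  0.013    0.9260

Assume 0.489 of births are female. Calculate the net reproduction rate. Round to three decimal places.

1.492

Proportion female at birth = 0.489.
Weighting each age-specific rate by interval width and survival:
  15–19: 5 × 0.061 × 0.9836 = 0.30000
  20–24: 5 × 0.138 × 0.9723 = 0.67089
  25–29: 5 × 0.208 × 0.9629 = 1.00142
  30–34: 5 × 0.149 × 0.9519 = 0.70917
  35–39: 5 × 0.066 × 0.9356 = 0.30875
  40–44: 5 × 0.013 × 0.9260 = 0.06019
Sum = 3.05042
NRR = 0.489 × 3.05042 = 1.49166
An NRR exceeding 1 indicates intrinsic growth under these rates.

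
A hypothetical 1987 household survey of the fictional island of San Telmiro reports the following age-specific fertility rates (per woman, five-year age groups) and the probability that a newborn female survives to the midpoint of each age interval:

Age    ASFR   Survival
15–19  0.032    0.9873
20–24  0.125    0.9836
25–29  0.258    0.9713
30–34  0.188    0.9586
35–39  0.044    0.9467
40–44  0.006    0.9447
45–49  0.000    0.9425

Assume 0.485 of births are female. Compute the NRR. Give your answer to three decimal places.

Proportion female at birth = 0.485.
Each age group contributes 5 × ASFR × survival:
  15–19: 5 × 0.032 × 0.9873 = 0.15797
  20–24: 5 × 0.125 × 0.9836 = 0.61475
  25–29: 5 × 0.258 × 0.9713 = 1.25298
  30–34: 5 × 0.188 × 0.9586 = 0.90108
  35–39: 5 × 0.044 × 0.9467 = 0.20827
  40–44: 5 × 0.006 × 0.9447 = 0.02834
  45–49: 5 × 0.000 × 0.9425 = 0.00000
Sum = 3.16339
NRR = 0.485 × 3.16339 = 1.53424
An NRR exceeding 1 indicates intrinsic growth under these rates.

1.534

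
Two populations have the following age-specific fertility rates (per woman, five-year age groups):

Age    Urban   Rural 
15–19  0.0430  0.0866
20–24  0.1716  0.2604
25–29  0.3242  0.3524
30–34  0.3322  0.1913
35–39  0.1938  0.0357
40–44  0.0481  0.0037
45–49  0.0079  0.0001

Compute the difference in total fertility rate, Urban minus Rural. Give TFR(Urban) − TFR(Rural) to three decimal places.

Urban:
  Sum of ASFRs = 0.0430 + 0.1716 + 0.3242 + 0.3322 + 0.1938 + 0.0481 + 0.0079 = 1.1208
  TFR = 5 × 1.1208 = 5.604
Rural:
  Sum of ASFRs = 0.0866 + 0.2604 + 0.3524 + 0.1913 + 0.0357 + 0.0037 + 0.0001 = 0.9302
  TFR = 5 × 0.9302 = 4.651
Difference = 5.604 − 4.651 = 0.953

0.953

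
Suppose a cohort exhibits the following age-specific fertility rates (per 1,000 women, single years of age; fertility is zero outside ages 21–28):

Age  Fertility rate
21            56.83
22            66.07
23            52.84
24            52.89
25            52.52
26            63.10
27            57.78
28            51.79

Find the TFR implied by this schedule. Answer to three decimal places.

0.454

Sum of ASFRs = 56.83 + 66.07 + 52.84 + 52.89 + 52.52 + 63.10 + 57.78 + 51.79 = 453.82
TFR = 453.82 / 1000 = 0.45382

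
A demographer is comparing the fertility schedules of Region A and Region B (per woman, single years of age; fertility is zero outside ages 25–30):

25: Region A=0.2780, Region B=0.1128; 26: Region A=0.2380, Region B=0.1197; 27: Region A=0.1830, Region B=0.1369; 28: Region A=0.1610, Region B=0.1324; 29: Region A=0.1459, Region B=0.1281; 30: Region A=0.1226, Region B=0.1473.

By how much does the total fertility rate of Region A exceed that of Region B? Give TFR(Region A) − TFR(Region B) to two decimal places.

0.35

Region A:
  Sum of ASFRs = 0.2780 + 0.2380 + 0.1830 + 0.1610 + 0.1459 + 0.1226 = 1.1285
  TFR = 1.1285
Region B:
  Sum of ASFRs = 0.1128 + 0.1197 + 0.1369 + 0.1324 + 0.1281 + 0.1473 = 0.7772
  TFR = 0.7772
Difference = 1.1285 − 0.7772 = 0.3513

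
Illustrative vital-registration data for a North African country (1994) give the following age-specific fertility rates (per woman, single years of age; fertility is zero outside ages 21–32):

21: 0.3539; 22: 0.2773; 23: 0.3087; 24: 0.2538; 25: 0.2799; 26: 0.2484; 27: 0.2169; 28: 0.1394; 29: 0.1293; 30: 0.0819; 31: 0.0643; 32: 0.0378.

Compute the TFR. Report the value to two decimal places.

2.39

Sum of ASFRs = 0.3539 + 0.2773 + 0.3087 + 0.2538 + 0.2799 + 0.2484 + 0.2169 + 0.1394 + 0.1293 + 0.0819 + 0.0643 + 0.0378 = 2.3916
TFR = 2.3916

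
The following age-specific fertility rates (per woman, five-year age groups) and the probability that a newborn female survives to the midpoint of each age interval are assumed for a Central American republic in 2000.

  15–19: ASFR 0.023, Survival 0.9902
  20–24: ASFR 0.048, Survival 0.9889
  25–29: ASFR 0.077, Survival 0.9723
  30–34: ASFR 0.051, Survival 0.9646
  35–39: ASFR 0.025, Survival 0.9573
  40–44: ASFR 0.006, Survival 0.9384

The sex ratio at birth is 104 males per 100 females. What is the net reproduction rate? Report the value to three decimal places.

Proportion female at birth = 100 / (100 + 104) = 0.49020.
Per-age-group product (5 × ASFR × survival probability):
  15–19: 5 × 0.023 × 0.9902 = 0.11387
  20–24: 5 × 0.048 × 0.9889 = 0.23734
  25–29: 5 × 0.077 × 0.9723 = 0.37434
  30–34: 5 × 0.051 × 0.9646 = 0.24597
  35–39: 5 × 0.025 × 0.9573 = 0.11966
  40–44: 5 × 0.006 × 0.9384 = 0.02815
Sum = 1.11933
NRR = 0.49020 × 1.11933 = 0.54870

0.549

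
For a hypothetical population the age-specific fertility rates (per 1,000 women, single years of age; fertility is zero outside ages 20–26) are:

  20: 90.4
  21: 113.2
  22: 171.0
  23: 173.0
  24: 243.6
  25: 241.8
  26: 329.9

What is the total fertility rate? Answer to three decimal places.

Sum of ASFRs = 90.4 + 113.2 + 171.0 + 173.0 + 243.6 + 241.8 + 329.9 = 1362.9
TFR = 1362.9 / 1000 = 1.3629

1.363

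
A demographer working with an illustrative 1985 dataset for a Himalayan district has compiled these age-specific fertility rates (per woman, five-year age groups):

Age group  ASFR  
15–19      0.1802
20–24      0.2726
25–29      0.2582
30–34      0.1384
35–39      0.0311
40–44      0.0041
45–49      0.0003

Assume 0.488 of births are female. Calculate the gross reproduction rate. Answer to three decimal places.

Proportion female at birth = 0.488.
Sum of ASFRs = 0.1802 + 0.2726 + 0.2582 + 0.1384 + 0.0311 + 0.0041 + 0.0003 = 0.8849
TFR = 5 × 0.8849 = 4.4245
GRR = 0.488 × 4.4245 = 2.15916

2.159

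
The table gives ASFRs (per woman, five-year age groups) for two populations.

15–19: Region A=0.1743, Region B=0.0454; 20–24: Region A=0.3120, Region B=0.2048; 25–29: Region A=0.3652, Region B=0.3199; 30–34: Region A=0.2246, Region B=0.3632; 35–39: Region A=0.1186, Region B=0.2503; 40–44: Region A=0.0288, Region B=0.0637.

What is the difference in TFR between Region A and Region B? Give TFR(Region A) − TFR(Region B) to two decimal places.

Region A:
  Sum of ASFRs = 0.1743 + 0.3120 + 0.3652 + 0.2246 + 0.1186 + 0.0288 = 1.2235
  TFR = 5 × 1.2235 = 6.1175
Region B:
  Sum of ASFRs = 0.0454 + 0.2048 + 0.3199 + 0.3632 + 0.2503 + 0.0637 = 1.2473
  TFR = 5 × 1.2473 = 6.2365
Difference = 6.1175 − 6.2365 = -0.119

-0.12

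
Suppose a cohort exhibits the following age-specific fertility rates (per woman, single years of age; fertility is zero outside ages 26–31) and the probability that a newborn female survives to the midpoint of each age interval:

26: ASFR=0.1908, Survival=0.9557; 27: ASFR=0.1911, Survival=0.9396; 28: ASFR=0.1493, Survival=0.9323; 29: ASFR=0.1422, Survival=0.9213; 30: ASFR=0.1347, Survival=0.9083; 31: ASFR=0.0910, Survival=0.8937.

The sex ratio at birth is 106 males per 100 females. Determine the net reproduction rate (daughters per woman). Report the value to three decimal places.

0.406

Proportion female at birth = 100 / (100 + 106) = 0.48544.
Survival-weighted fertility by age (1·fₓ·Sₓ):
  26: 1 × 0.1908 × 0.9557 = 0.18235
  27: 1 × 0.1911 × 0.9396 = 0.17956
  28: 1 × 0.1493 × 0.9323 = 0.13919
  29: 1 × 0.1422 × 0.9213 = 0.13101
  30: 1 × 0.1347 × 0.9083 = 0.12235
  31: 1 × 0.0910 × 0.8937 = 0.08133
Sum = 0.83579
NRR = 0.48544 × 0.83579 = 0.40573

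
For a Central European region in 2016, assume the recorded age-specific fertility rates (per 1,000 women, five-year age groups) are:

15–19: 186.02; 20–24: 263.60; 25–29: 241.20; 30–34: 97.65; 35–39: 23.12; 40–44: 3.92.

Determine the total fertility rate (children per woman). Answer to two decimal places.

Sum of ASFRs = 186.02 + 263.60 + 241.20 + 97.65 + 23.12 + 3.92 = 815.51
TFR = 5 × 815.51 / 1000 = 4.07755

4.08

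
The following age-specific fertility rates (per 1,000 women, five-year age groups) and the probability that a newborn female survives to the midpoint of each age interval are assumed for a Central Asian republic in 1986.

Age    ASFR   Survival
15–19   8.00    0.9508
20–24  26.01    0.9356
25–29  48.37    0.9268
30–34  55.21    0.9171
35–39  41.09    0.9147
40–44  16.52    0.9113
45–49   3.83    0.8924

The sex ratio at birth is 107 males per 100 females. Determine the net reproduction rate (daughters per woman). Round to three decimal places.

0.443

Proportion female at birth = 100 / (100 + 107) = 0.48309.
Weighting each age-specific rate by interval width and survival:
  15–19: 5 × 8.00/1000 × 0.9508 = 0.03803
  20–24: 5 × 26.01/1000 × 0.9356 = 0.12167
  25–29: 5 × 48.37/1000 × 0.9268 = 0.22415
  30–34: 5 × 55.21/1000 × 0.9171 = 0.25317
  35–39: 5 × 41.09/1000 × 0.9147 = 0.18793
  40–44: 5 × 16.52/1000 × 0.9113 = 0.07527
  45–49: 5 × 3.83/1000 × 0.8924 = 0.01709
Sum = 0.91731
NRR = 0.48309 × 0.91731 = 0.44314
With NRR below 1 the population is below replacement fertility.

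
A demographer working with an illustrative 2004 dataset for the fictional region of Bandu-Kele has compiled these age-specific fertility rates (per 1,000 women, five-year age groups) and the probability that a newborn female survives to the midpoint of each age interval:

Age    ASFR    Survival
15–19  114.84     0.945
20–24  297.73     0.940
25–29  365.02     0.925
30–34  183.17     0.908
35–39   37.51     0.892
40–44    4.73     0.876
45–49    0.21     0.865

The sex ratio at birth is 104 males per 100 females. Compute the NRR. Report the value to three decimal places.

2.280

Proportion female at birth = 100 / (100 + 104) = 0.49020.
Weighting each age-specific rate by interval width and survival:
  15–19: 5 × 114.84/1000 × 0.945 = 0.54262
  20–24: 5 × 297.73/1000 × 0.940 = 1.39933
  25–29: 5 × 365.02/1000 × 0.925 = 1.68822
  30–34: 5 × 183.17/1000 × 0.908 = 0.83159
  35–39: 5 × 37.51/1000 × 0.892 = 0.16729
  40–44: 5 × 4.73/1000 × 0.876 = 0.02072
  45–49: 5 × 0.21/1000 × 0.865 = 0.00091
Sum = 4.65068
NRR = 0.49020 × 4.65068 = 2.27976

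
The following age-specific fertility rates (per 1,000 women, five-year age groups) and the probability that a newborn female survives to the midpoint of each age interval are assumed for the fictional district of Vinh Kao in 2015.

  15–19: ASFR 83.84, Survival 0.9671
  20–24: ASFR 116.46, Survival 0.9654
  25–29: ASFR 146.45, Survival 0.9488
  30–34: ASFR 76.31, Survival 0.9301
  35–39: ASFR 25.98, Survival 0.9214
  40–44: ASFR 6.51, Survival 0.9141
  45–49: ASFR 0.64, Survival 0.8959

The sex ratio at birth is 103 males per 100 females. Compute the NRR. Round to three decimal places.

Proportion female at birth = 100 / (100 + 103) = 0.49261.
Survival-weighted fertility by age (5·fₓ·Sₓ):
  15–19: 5 × 83.84/1000 × 0.9671 = 0.40541
  20–24: 5 × 116.46/1000 × 0.9654 = 0.56215
  25–29: 5 × 146.45/1000 × 0.9488 = 0.69476
  30–34: 5 × 76.31/1000 × 0.9301 = 0.35488
  35–39: 5 × 25.98/1000 × 0.9214 = 0.11969
  40–44: 5 × 6.51/1000 × 0.9141 = 0.02975
  45–49: 5 × 0.64/1000 × 0.8959 = 0.00287
Sum = 2.16951
NRR = 0.49261 × 2.16951 = 1.06872
An NRR exceeding 1 indicates intrinsic growth under these rates.

1.069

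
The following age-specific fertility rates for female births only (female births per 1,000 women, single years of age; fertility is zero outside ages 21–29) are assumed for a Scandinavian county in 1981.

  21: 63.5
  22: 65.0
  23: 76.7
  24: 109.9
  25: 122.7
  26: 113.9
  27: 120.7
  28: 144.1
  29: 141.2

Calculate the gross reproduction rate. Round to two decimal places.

Sum of female ASFRs = 63.5 + 65.0 + 76.7 + 109.9 + 122.7 + 113.9 + 120.7 + 144.1 + 141.2 = 957.7
GRR = 957.7 / 1000 = 0.9577

0.96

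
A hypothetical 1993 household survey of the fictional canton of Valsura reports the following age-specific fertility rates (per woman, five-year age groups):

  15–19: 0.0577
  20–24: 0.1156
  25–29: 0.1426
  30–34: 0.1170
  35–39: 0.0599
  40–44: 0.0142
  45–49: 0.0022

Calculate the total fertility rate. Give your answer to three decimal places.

2.546

Sum of ASFRs = 0.0577 + 0.1156 + 0.1426 + 0.1170 + 0.0599 + 0.0142 + 0.0022 = 0.5092
TFR = 5 × 0.5092 = 2.546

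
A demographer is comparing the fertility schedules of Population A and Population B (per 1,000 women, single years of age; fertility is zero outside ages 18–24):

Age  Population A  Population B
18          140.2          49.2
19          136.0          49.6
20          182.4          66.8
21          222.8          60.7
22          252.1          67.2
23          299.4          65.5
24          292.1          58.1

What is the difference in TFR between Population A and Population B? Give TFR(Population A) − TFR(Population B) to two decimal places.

1.11

Population A:
  Sum of ASFRs = 140.2 + 136.0 + 182.4 + 222.8 + 252.1 + 299.4 + 292.1 = 1525.0
  TFR = 1525.0 / 1000 = 1.525
Population B:
  Sum of ASFRs = 49.2 + 49.6 + 66.8 + 60.7 + 67.2 + 65.5 + 58.1 = 417.1
  TFR = 417.1 / 1000 = 0.4171
Difference = 1.525 − 0.4171 = 1.1079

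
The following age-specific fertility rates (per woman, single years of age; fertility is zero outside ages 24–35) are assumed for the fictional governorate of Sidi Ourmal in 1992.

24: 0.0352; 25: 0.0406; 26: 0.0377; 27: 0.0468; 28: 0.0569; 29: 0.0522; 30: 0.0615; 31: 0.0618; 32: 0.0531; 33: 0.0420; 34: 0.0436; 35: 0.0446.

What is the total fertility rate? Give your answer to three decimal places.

0.576

Sum of ASFRs = 0.0352 + 0.0406 + 0.0377 + 0.0468 + 0.0569 + 0.0522 + 0.0615 + 0.0618 + 0.0531 + 0.0420 + 0.0436 + 0.0446 = 0.5760
TFR = 0.576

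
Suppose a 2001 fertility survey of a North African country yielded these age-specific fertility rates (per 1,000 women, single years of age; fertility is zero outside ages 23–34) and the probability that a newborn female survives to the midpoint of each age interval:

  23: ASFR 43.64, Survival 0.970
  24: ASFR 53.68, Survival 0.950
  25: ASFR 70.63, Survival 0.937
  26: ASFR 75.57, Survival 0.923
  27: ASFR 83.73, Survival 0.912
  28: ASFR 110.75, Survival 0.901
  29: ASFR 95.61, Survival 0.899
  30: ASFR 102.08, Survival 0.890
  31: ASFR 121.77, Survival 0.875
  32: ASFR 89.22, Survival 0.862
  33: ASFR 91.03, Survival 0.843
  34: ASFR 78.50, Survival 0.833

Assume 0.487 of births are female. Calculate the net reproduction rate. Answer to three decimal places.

Proportion female at birth = 0.487.
Weighting each age-specific rate by interval width and survival:
  23: 1 × 43.64/1000 × 0.970 = 0.04233
  24: 1 × 53.68/1000 × 0.950 = 0.05100
  25: 1 × 70.63/1000 × 0.937 = 0.06618
  26: 1 × 75.57/1000 × 0.923 = 0.06975
  27: 1 × 83.73/1000 × 0.912 = 0.07636
  28: 1 × 110.75/1000 × 0.901 = 0.09979
  29: 1 × 95.61/1000 × 0.899 = 0.08595
  30: 1 × 102.08/1000 × 0.890 = 0.09085
  31: 1 × 121.77/1000 × 0.875 = 0.10655
  32: 1 × 89.22/1000 × 0.862 = 0.07691
  33: 1 × 91.03/1000 × 0.843 = 0.07674
  34: 1 × 78.50/1000 × 0.833 = 0.06539
Sum = 0.90780
NRR = 0.487 × 0.90780 = 0.44210
NRR < 1, so the cohort does not fully replace itself.

0.442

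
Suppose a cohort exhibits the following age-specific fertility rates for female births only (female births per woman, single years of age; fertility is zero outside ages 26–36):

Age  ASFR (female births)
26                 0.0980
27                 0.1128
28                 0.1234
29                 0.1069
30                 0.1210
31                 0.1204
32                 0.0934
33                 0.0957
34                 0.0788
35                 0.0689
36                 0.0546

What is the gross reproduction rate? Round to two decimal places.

1.07

Sum of female ASFRs = 0.0980 + 0.1128 + 0.1234 + 0.1069 + 0.1210 + 0.1204 + 0.0934 + 0.0957 + 0.0788 + 0.0689 + 0.0546 = 1.0739
GRR = 1.0739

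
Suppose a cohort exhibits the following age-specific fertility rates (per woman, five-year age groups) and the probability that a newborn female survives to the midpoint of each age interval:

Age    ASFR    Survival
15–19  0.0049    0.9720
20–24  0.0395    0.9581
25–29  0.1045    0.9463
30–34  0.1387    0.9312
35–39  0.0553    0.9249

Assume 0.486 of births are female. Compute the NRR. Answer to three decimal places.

0.782

Proportion female at birth = 0.486.
Each age group contributes 5 × ASFR × survival:
  15–19: 5 × 0.0049 × 0.9720 = 0.02381
  20–24: 5 × 0.0395 × 0.9581 = 0.18922
  25–29: 5 × 0.1045 × 0.9463 = 0.49444
  30–34: 5 × 0.1387 × 0.9312 = 0.64579
  35–39: 5 × 0.0553 × 0.9249 = 0.25573
Sum = 1.60899
NRR = 0.486 × 1.60899 = 0.78197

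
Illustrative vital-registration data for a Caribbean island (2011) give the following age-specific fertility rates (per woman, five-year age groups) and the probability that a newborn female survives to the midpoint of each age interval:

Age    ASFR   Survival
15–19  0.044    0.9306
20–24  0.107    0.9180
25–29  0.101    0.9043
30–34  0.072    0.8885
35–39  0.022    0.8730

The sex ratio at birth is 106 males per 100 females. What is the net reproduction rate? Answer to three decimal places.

Proportion female at birth = 100 / (100 + 106) = 0.48544.
Each age group contributes 5 × ASFR × survival:
  15–19: 5 × 0.044 × 0.9306 = 0.20473
  20–24: 5 × 0.107 × 0.9180 = 0.49113
  25–29: 5 × 0.101 × 0.9043 = 0.45667
  30–34: 5 × 0.072 × 0.8885 = 0.31986
  35–39: 5 × 0.022 × 0.8730 = 0.09603
Sum = 1.56842
NRR = 0.48544 × 1.56842 = 0.76137

0.761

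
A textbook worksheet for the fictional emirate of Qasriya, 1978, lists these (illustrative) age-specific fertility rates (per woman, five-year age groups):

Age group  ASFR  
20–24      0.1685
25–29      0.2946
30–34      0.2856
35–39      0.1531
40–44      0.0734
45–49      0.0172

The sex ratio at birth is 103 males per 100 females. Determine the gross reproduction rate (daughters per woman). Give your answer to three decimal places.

2.444

Proportion female at birth = 100 / (100 + 103) = 0.49261.
Sum of ASFRs = 0.1685 + 0.2946 + 0.2856 + 0.1531 + 0.0734 + 0.0172 = 0.9924
TFR = 5 × 0.9924 = 4.962
GRR = 0.49261 × 4.962 = 2.44433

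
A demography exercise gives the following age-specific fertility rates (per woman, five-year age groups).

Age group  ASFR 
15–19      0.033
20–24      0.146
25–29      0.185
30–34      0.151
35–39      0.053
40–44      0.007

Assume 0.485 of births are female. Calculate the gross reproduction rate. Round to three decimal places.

1.394

Proportion female at birth = 0.485.
Sum of ASFRs = 0.033 + 0.146 + 0.185 + 0.151 + 0.053 + 0.007 = 0.575
TFR = 5 × 0.575 = 2.875
GRR = 0.485 × 2.875 = 1.39438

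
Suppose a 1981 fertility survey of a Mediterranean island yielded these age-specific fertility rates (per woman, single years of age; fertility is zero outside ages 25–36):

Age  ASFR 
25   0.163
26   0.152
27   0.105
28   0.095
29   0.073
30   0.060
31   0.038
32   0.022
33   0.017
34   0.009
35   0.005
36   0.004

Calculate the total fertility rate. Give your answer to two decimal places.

0.74

Sum of ASFRs = 0.163 + 0.152 + 0.105 + 0.095 + 0.073 + 0.060 + 0.038 + 0.022 + 0.017 + 0.009 + 0.005 + 0.004 = 0.743
TFR = 0.743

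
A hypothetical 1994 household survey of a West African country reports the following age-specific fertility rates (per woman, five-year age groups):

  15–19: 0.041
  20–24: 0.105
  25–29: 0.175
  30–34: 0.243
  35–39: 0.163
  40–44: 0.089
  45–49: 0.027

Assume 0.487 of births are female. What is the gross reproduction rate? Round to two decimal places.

2.05

Proportion female at birth = 0.487.
Sum of ASFRs = 0.041 + 0.105 + 0.175 + 0.243 + 0.163 + 0.089 + 0.027 = 0.843
TFR = 5 × 0.843 = 4.215
GRR = 0.487 × 4.215 = 2.05271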